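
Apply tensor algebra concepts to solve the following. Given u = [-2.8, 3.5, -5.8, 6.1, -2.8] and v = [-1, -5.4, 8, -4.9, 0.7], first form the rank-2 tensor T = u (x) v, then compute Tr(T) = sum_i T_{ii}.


The outer product gives T_{ij} = u_i v_j.
The trace (contraction) is Tr(T) = sum_i T_{ii} = sum_i u_i v_i.
Diagonal entries:
T_{11} = u_1 * v_1 = -2.8 * -1 = 2.8
T_{22} = u_2 * v_2 = 3.5 * -5.4 = -18.9
T_{33} = u_3 * v_3 = -5.8 * 8 = -46.4
T_{44} = u_4 * v_4 = 6.1 * -4.9 = -29.89
T_{55} = u_5 * v_5 = -2.8 * 0.7 = -1.96
Tr(T) = 2.8 + -18.9 + -46.4 + -29.89 + -1.96 = -94.35

-94.35


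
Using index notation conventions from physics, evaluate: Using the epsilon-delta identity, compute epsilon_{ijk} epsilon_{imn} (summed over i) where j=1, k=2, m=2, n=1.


Using the identity: epsilon_{ijk} epsilon_{imn} = delta_{jm} delta_{kn} - delta_{jn} delta_{km}.
delta_{12} = 0
delta_{21} = 0
delta_{11} = 1
delta_{22} = 1
Result = 0 * 0 - 1 * 1 = 0 - 1 = -1

-1


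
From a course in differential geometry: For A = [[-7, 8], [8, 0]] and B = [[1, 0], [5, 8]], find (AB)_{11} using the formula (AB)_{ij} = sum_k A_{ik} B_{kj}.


(AB)_{ij} = sum_k A_{ik} B_{kj}.
For i=1, j=1:
A_{11} * B_{11} = -7 * 1 = -7
A_{12} * B_{21} = 8 * 5 = 40
Sum = -7 + 40 = 33

33


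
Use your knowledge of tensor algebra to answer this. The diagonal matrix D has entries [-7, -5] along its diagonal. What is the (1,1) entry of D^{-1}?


For a diagonal matrix, the inverse has entries (D^{-1})_{ii} = 1/d_{ii}.
The diagonal entries are: d_{11} = -7, d_{22} = -5
We need (D^{-1})_{11} = 1/d_{11} = 1/-7 = -1/7

-1/7


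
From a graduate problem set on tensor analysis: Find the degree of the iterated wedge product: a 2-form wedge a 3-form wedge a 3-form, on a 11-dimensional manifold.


The degree of a wedge product is the sum of the degrees of the individual forms.
Degrees: 2, 3, 3
Total degree = 2 + 3 + 3 = 8

8


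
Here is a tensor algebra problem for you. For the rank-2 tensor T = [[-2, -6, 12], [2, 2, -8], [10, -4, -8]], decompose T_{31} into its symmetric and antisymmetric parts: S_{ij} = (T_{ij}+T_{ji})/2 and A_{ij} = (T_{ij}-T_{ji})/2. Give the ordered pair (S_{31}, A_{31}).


T_{31} = 10
T_{13} = 12
S_{31} = (10 + 12)/2 = 22/2 = 11
A_{31} = (10 - 12)/2 = -2/2 = -1
Check: S + A = 11 + -1 = 10 = T_{31}.

(11, -1)


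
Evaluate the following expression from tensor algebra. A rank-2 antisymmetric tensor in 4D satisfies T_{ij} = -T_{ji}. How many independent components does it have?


An antisymmetric rank-2 tensor satisfies A_{ij} = -A_{ji}, so diagonal entries are zero.
The independent components are the upper-triangular entries: C(n, 2) = n(n-1)/2.
n = 4
C(4, 2) = 4 * 3 / 2 = 12 / 2 = 6

6


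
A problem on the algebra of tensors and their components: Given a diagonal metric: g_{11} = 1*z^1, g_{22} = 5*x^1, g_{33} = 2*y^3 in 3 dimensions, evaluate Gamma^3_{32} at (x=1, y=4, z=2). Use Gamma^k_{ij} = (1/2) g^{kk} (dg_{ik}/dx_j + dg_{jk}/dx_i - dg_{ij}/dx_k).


For a diagonal metric, Gamma^k_{ij} = (1/2) g^{kk} (dg_{ik}/dx_j + dg_{jk}/dx_i - dg_{ij}/dx_k).
The metric is diagonal, so g_{ab} = 0 for a != b.
At the given point: g_{11} = 2, g_{22} = 5, g_{33} = 128
g^{33} = 1/128
dg_{33}/dx_2 = dg_{33}/dx_2 = 96
dg_{23}/dx_3 = 0 (off-diagonal)
dg_{32}/dx_3 = 0 (off-diagonal)
Numerator = 96 + 0 - 0 = 96
Gamma^3_{32} = 96 / (2 * 128) = 3/8

3/8


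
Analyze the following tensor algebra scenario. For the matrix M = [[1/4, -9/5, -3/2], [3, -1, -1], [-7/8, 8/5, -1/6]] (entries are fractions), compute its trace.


The trace is the sum of diagonal entries.
Diagonal: M[1,1] = 1/4, M[2,2] = -1, M[3,3] = -1/6
Tr(M) = 1/4 + -1 + -1/6
Computing step by step:
After adding M[1,1]: 1/4
After adding M[2,2]: -3/4
After adding M[3,3]: -11/12
Tr(M) = -11/12

-11/12


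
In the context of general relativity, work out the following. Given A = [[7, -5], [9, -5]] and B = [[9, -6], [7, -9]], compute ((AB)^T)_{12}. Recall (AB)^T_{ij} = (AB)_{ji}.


(AB)^T_{ij} = (AB)_{ji} = sum_k A_{jk} B_{ki}.
For i=1, j=2 we need (AB)_{21}:
A_{21} * B_{11} = 9 * 9 = 81
A_{22} * B_{21} = -5 * 7 = -35
Sum = 81 + -35 = 46

46


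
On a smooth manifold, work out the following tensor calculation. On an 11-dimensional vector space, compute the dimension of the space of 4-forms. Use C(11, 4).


The dimension of the space of p-forms on an n-dimensional space is C(n, p).
n = 11, p = 4
C(11, 4) = 11! / (4! * 7!) = 330

330


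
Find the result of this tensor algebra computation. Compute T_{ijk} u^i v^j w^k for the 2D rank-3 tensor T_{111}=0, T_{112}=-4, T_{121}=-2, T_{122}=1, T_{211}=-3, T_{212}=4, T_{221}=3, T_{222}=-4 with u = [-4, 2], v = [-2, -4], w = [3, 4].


S = sum over i,j,k of T_{ijk} u_i v_j w_k. Expanding all 8 terms:
T_{111}*u_1*v_1*w_1 = 0*-4*-2*3 = 0  (running total: 0)
T_{112}*u_1*v_1*w_2 = -4*-4*-2*4 = -128  (running total: -128)
T_{121}*u_1*v_2*w_1 = -2*-4*-4*3 = -96  (running total: -224)
T_{122}*u_1*v_2*w_2 = 1*-4*-4*4 = 64  (running total: -160)
T_{211}*u_2*v_1*w_1 = -3*2*-2*3 = 36  (running total: -124)
T_{212}*u_2*v_1*w_2 = 4*2*-2*4 = -64  (running total: -188)
T_{221}*u_2*v_2*w_1 = 3*2*-4*3 = -72  (running total: -260)
T_{222}*u_2*v_2*w_2 = -4*2*-4*4 = 128  (running total: -132)
S = -132

-132


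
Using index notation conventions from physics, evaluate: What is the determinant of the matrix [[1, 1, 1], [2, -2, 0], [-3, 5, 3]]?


Expanding along the first row, det(A) = a11*M_11 - a12*M_12 + a13*M_13, where M_1j is the (1,j) minor.
Minor M_11 = -2*3 - 0*5 = -6
Minor M_12 = 2*3 - 0*-3 = 6
Minor M_13 = 2*5 - -2*-3 = 4
det = 1*(-6) - 1*(6) + 1*(4)
    = -6 - 6 + 4
    = -8

-8


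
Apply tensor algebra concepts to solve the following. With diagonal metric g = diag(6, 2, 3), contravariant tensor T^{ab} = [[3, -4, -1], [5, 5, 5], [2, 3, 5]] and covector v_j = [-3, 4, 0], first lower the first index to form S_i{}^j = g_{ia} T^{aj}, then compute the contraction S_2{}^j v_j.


Step 1: lower the first index. For a diagonal metric, g_{ia} T^{aj} = g_{ii} T^{ij} (no sum on i).
g_{22} = 2
S_2{}^1 = 2 * T^{21} = 2 * 5 = 10
S_2{}^2 = 2 * T^{22} = 2 * 5 = 10
S_2{}^3 = 2 * T^{23} = 2 * 5 = 10
Step 2: contract S_2{}^j with v_j.
S_2{}^1 * v_1 = 10 * -3 = -30
S_2{}^2 * v_2 = 10 * 4 = 40
S_2{}^3 * v_3 = 10 * 0 = 0
Result = -30 + 40 + 0 = 10

10


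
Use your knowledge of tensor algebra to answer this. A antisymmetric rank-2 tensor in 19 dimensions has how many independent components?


A antisymmetric rank-2 tensor in d dimensions has d(d-1)/2 independent components.
d = 19
d(d-1)/2 = 19 * 18 / 2 = 342 / 2 = 171

171


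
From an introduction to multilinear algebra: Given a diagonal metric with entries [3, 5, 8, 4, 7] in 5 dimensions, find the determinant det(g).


For a diagonal metric, the determinant is the product of diagonal entries.
Diagonal entries: 3, 5, 8, 4, 7
det(g) = 3 * 5 * 8 * 4 * 7 = 3360

3360


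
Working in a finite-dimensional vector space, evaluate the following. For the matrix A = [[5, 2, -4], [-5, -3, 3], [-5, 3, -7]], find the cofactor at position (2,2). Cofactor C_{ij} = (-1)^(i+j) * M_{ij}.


To find cofactor C_{22}, delete row 2 and column 2.
The resulting 2x2 submatrix is: [[5, -4], [-5, -7]]
Minor M_{22} = 5*-7 - -4*-5
  = -35 - 20 = -55
Sign = (-1)^(2+2) = (-1)^4 = 1
Cofactor C_{22} = 1 * -55 = -55

-55


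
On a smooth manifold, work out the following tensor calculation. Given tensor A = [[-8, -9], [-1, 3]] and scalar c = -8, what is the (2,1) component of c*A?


Scalar multiplication: (cA)_{ij} = c * A_{ij}.
c = -8
A_{21} = -1
(cA)_{21} = -8 * -1 = 8

8


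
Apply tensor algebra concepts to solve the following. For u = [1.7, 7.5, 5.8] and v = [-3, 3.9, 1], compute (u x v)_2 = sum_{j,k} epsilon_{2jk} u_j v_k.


(u x v)_2 = sum_{j,k} epsilon_{2jk} u_j v_k. Only permutations of (1,2,3) contribute; the two non-zero terms are:
eps_{213} u_1 v_3 = -1 * 1.7 * 1 = -1.7
eps_{231} u_3 v_1 = 1 * 5.8 * -3 = -17.4
(u x v)_2 = -19.1

-19.1


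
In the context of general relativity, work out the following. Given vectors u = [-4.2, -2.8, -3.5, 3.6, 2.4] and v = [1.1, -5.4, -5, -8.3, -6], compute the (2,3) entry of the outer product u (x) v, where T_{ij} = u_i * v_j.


The outer product entry T_{ij} = u_i * v_j.
We need i=2, j=3.
u_2 = -2.8, v_3 = -5
T_{2,3} = -2.8 * -5 = 14

14


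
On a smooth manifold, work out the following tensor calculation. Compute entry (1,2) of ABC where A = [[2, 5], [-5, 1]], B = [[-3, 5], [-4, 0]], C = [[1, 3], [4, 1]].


(ABC)_{12} = sum_m (AB)_{1m} C_{m2}. First compute row 1 of AB.
(AB)_{11} = 2*-3 + 5*-4 = -26
(AB)_{12} = 2*5 + 5*0 = 10
Now contract with column 2 of C:
(AB)_{11} * C_{12} = -26 * 3 = -78
(AB)_{12} * C_{22} = 10 * 1 = 10
(ABC)_{12} = -78 + 10 = -68

-68


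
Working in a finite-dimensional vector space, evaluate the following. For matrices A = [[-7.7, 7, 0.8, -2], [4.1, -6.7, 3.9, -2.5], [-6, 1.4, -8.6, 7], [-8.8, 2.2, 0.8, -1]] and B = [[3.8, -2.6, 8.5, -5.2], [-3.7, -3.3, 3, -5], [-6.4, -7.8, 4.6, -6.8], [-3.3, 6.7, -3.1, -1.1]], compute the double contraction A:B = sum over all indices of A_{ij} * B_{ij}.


A:B = sum over all i,j of A_{ij} * B_{ij}.
Row 1: -7.7*3.8=-29.26, 7*-2.6=-18.2, 0.8*8.5=6.8, -2*-5.2=10.4 => row sum = -30.26
Row 2: 4.1*-3.7=-15.17, -6.7*-3.3=22.11, 3.9*3=11.7, -2.5*-5=12.5 => row sum = 31.14
Row 3: -6*-6.4=38.4, 1.4*-7.8=-10.92, -8.6*4.6=-39.56, 7*-6.8=-47.6 => row sum = -59.68
Row 4: -8.8*-3.3=29.04, 2.2*6.7=14.74, 0.8*-3.1=-2.48, -1*-1.1=1.1 => row sum = 42.4
Total = -30.26 + 31.14 + -59.68 + 42.4 = -16.4

-16.4


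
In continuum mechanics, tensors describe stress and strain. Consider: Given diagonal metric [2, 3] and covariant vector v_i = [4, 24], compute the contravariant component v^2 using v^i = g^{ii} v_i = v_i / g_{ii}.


To raise an index with a diagonal metric: v^i = v_i / g_{ii}.
For index 2: v_2 = 24, g_{22} = 3
v^2 = 24 / 3 = 8

8


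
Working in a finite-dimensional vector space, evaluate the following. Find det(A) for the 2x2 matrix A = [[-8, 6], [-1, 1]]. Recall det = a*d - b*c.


For a 2x2 matrix [[a, b], [c, d]], det = a*d - b*c.
a = -8, b = 6, c = -1, d = 1
a*d = -8 * 1 = -8
b*c = 6 * -1 = -6
det = -8 - -6 = -2

-2


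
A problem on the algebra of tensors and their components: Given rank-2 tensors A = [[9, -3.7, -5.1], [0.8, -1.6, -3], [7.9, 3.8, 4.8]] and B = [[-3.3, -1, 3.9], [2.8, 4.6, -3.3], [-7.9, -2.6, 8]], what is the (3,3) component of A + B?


Tensor addition is component-wise: (A + B)_{ij} = A_{ij} + B_{ij}.
A_{33} = 4.8
B_{33} = 8
(A + B)_{33} = 4.8 + 8 = 12.8

12.8


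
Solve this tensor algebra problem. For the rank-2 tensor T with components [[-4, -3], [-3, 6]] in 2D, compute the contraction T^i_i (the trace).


The contraction (trace) of a rank-2 tensor is the sum of its diagonal elements.
Diagonal entries: A[1,1] = -4, A[2,2] = 6
Tr(A) = -4 + 6 = 2

2


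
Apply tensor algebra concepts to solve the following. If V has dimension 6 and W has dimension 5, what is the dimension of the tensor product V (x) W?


The dimension of a tensor product is the product of dimensions.
dim(V) = 6, dim(W) = 5
dim(V (x) W) = 6 * 5 = 30

30


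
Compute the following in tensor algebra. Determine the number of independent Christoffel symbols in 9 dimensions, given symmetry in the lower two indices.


Christoffel symbols Gamma^k_{ij} are symmetric in i,j, so there are d * d(d+1)/2 independent symbols.
d = 9
d(d+1)/2 = 9 * 10 / 2 = 45
Total = 9 * 45 = 405

405


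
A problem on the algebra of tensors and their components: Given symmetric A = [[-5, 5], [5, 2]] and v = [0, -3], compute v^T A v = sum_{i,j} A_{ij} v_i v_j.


First compute Av:
(Av)_1 = -5*0 + 5*-3 = -15
(Av)_2 = 5*0 + 2*-3 = -6
Av = [-15, -6]
Then v^T (Av) = 0*-15 + -3*-6
= 0 + 18 = 18

18


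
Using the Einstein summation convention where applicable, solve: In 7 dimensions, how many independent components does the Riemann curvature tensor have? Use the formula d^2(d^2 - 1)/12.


The Riemann tensor in d dimensions has d^2(d^2 - 1)/12 independent components.
d = 7, so d^2 = 49
d^2 - 1 = 48
d^2(d^2 - 1) = 49 * 48 = 2352
Divide by 12: 2352 / 12 = 196

196


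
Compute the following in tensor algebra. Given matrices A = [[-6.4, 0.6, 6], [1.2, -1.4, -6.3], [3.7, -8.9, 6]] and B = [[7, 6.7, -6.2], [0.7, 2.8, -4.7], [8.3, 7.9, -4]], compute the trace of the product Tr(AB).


Tr(AB) = sum_i (AB)_{ii} where (AB)_{ii} = sum_k A_{ik} B_{ki}.
(AB)_{11} = -6.4*7 + 0.6*0.7 + 6*8.3 = 5.42
(AB)_{22} = 1.2*6.7 + -1.4*2.8 + -6.3*7.9 = -45.65
(AB)_{33} = 3.7*-6.2 + -8.9*-4.7 + 6*-4 = -5.11
Tr(AB) = 5.42 + -45.65 + -5.11 = -45.34

-45.34


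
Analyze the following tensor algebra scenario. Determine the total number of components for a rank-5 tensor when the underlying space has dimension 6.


The number of components of a rank-r tensor in d dimensions is d^r.
Here d = 6 and r = 5.
6^5 = 7776

7776


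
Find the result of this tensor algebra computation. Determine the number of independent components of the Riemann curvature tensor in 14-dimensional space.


The Riemann tensor in d dimensions has d^2(d^2 - 1)/12 independent components.
d = 14, so d^2 = 196
d^2 - 1 = 195
d^2(d^2 - 1) = 196 * 195 = 38220
Divide by 12: 38220 / 12 = 3185

3185


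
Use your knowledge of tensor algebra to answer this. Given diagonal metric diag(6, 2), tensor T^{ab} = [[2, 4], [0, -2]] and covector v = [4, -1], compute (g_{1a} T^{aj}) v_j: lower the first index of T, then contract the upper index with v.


Step 1: lower the first index. For a diagonal metric, g_{ia} T^{aj} = g_{ii} T^{ij} (no sum on i).
g_{11} = 6
S_1{}^1 = 6 * T^{11} = 6 * 2 = 12
S_1{}^2 = 6 * T^{12} = 6 * 4 = 24
Step 2: contract S_1{}^j with v_j.
S_1{}^1 * v_1 = 12 * 4 = 48
S_1{}^2 * v_2 = 24 * -1 = -24
Result = 48 + -24 = 24

24


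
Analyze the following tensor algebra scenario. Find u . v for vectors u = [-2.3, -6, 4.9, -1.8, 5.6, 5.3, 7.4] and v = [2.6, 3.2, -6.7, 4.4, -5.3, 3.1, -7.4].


The inner product u . v = sum of u_i * v_i.
Term-by-term: -2.3 * 2.6, -6 * 3.2, 4.9 * -6.7, -1.8 * 4.4, 5.6 * -5.3, 5.3 * 3.1, 7.4 * -7.4
Products: -5.98, -19.2, -32.83, -7.92, -29.68, 16.43, -54.76
Sum = -5.98 + -19.2 + -32.83 + -7.92 + -29.68 + 16.43 + -54.76 = -133.94

-133.94


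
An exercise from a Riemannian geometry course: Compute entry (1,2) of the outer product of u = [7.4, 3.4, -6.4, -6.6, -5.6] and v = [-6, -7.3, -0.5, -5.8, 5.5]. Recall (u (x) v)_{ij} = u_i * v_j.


The outer product entry T_{ij} = u_i * v_j.
We need i=1, j=2.
u_1 = 7.4, v_2 = -7.3
T_{1,2} = 7.4 * -7.3 = -54.02

-54.02


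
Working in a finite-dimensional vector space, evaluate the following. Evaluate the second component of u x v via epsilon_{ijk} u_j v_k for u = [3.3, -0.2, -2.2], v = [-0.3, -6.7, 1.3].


(u x v)_2 = sum_{j,k} epsilon_{2jk} u_j v_k. Only permutations of (1,2,3) contribute; the two non-zero terms are:
eps_{213} u_1 v_3 = -1 * 3.3 * 1.3 = -4.29
eps_{231} u_3 v_1 = 1 * -2.2 * -0.3 = 0.66
(u x v)_2 = -3.63

-3.63


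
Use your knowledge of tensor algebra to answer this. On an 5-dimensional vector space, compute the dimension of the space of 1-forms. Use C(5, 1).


The dimension of the space of p-forms on an n-dimensional space is C(n, p).
n = 5, p = 1
C(5, 1) = 5! / (1! * 4!) = 5

5


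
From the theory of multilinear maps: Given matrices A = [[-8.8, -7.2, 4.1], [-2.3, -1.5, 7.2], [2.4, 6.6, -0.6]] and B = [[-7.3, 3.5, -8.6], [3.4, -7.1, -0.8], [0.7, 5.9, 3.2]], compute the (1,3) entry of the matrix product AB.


(AB)_{ij} = sum_k A_{ik} B_{kj}.
For i=1, j=3:
A_{11} * B_{13} = -8.8 * -8.6 = 75.68
A_{12} * B_{23} = -7.2 * -0.8 = 5.76
A_{13} * B_{33} = 4.1 * 3.2 = 13.12
Sum = 75.68 + 5.76 + 13.12 = 94.56

94.56


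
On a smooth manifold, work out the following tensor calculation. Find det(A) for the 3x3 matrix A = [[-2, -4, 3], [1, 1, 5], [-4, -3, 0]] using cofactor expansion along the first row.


Expanding along the first row, det(A) = a11*M_11 - a12*M_12 + a13*M_13, where M_1j is the (1,j) minor.
Minor M_11 = 1*0 - 5*-3 = 15
Minor M_12 = 1*0 - 5*-4 = 20
Minor M_13 = 1*-3 - 1*-4 = 1
det = -2*(15) - -4*(20) + 3*(1)
    = -30 - -80 + 3
    = 53

53


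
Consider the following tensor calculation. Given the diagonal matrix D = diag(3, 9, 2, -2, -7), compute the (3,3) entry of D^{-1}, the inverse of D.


For a diagonal matrix, the inverse has entries (D^{-1})_{ii} = 1/d_{ii}.
The diagonal entries are: d_{11} = 3, d_{22} = 9, d_{33} = 2, d_{44} = -2, d_{55} = -7
We need (D^{-1})_{33} = 1/d_{33} = 1/2 = 1/2

1/2


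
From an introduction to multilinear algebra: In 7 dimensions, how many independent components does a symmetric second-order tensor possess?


A symmetric rank-2 tensor in d dimensions has d(d+1)/2 independent components.
d = 7
d(d+1)/2 = 7 * 8 / 2 = 56 / 2 = 28

28


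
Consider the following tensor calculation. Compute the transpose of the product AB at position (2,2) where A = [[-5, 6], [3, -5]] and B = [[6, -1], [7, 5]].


(AB)^T_{ij} = (AB)_{ji} = sum_k A_{jk} B_{ki}.
For i=2, j=2 we need (AB)_{22}:
A_{21} * B_{12} = 3 * -1 = -3
A_{22} * B_{22} = -5 * 5 = -25
Sum = -3 + -25 = -28

-28


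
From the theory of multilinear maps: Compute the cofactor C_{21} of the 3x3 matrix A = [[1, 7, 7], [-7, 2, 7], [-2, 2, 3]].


To find cofactor C_{21}, delete row 2 and column 1.
The resulting 2x2 submatrix is: [[7, 7], [2, 3]]
Minor M_{21} = 7*3 - 7*2
  = 21 - 14 = 7
Sign = (-1)^(2+1) = (-1)^3 = -1
Cofactor C_{21} = -1 * 7 = -7

-7


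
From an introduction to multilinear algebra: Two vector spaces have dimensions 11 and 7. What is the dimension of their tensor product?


The dimension of a tensor product is the product of dimensions.
dim(V) = 11, dim(W) = 7
dim(V (x) W) = 11 * 7 = 77

77


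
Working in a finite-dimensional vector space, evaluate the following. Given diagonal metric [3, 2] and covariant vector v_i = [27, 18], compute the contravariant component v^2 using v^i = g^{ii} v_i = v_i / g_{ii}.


To raise an index with a diagonal metric: v^i = v_i / g_{ii}.
For index 2: v_2 = 18, g_{22} = 2
v^2 = 18 / 2 = 9

9


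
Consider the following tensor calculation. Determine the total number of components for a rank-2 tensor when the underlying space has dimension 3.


The number of components of a rank-r tensor in d dimensions is d^r.
Here d = 3 and r = 2.
3^2 = 9

9


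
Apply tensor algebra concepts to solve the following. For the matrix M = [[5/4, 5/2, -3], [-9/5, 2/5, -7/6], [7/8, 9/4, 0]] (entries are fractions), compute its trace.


The trace is the sum of diagonal entries.
Diagonal: M[1,1] = 5/4, M[2,2] = 2/5, M[3,3] = 0
Tr(M) = 5/4 + 2/5 + 0
Computing step by step:
After adding M[1,1]: 5/4
After adding M[2,2]: 33/20
After adding M[3,3]: 33/20
Tr(M) = 33/20

33/20


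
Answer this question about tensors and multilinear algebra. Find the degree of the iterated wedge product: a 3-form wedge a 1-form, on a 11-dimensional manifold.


The degree of a wedge product is the sum of the degrees of the individual forms.
Degrees: 3, 1
Total degree = 3 + 1 = 4

4


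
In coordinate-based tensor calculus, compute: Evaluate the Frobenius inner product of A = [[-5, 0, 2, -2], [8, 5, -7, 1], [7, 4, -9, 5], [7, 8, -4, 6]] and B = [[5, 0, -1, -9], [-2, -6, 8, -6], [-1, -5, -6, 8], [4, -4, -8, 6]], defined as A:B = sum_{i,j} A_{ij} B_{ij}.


A:B = sum over all i,j of A_{ij} * B_{ij}.
Row 1: -5*5=-25, 0*0=0, 2*-1=-2, -2*-9=18 => row sum = -9
Row 2: 8*-2=-16, 5*-6=-30, -7*8=-56, 1*-6=-6 => row sum = -108
Row 3: 7*-1=-7, 4*-5=-20, -9*-6=54, 5*8=40 => row sum = 67
Row 4: 7*4=28, 8*-4=-32, -4*-8=32, 6*6=36 => row sum = 64
Total = -9 + -108 + 67 + 64 = 14

14


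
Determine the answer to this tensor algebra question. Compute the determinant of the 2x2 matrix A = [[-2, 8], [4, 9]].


For a 2x2 matrix [[a, b], [c, d]], det = a*d - b*c.
a = -2, b = 8, c = 4, d = 9
a*d = -2 * 9 = -18
b*c = 8 * 4 = 32
det = -18 - 32 = -50

-50


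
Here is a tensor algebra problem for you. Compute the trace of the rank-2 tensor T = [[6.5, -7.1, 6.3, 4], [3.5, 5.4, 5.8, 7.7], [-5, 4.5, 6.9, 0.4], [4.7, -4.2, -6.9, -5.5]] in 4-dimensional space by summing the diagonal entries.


The contraction (trace) of a rank-2 tensor is the sum of its diagonal elements.
Diagonal entries: A[1,1] = 6.5, A[2,2] = 5.4, A[3,3] = 6.9, A[4,4] = -5.5
Tr(A) = 6.5 + 5.4 + 6.9 + -5.5 = 13.3

13.3


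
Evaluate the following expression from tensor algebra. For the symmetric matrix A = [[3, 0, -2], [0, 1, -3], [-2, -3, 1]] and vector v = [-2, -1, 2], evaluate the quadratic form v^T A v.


First compute Av:
(Av)_1 = 3*-2 + 0*-1 + -2*2 = -10
(Av)_2 = 0*-2 + 1*-1 + -3*2 = -7
(Av)_3 = -2*-2 + -3*-1 + 1*2 = 9
Av = [-10, -7, 9]
Then v^T (Av) = -2*-10 + -1*-7 + 2*9
= 20 + 7 + 18 = 45

45


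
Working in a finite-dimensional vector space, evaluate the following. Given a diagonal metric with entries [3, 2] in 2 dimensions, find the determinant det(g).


For a diagonal metric, the determinant is the product of diagonal entries.
Diagonal entries: 3, 2
det(g) = 3 * 2 = 6

6


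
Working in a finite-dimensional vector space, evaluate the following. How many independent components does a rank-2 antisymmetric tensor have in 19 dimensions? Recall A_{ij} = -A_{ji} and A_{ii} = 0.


An antisymmetric rank-2 tensor satisfies A_{ij} = -A_{ji}, so diagonal entries are zero.
The independent components are the upper-triangular entries: C(n, 2) = n(n-1)/2.
n = 19
C(19, 2) = 19 * 18 / 2 = 342 / 2 = 171

171


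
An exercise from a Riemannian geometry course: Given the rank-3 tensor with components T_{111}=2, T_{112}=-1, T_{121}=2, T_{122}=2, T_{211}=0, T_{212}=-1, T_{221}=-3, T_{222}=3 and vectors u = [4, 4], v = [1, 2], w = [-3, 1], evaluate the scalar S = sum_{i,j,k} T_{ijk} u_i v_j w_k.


S = sum over i,j,k of T_{ijk} u_i v_j w_k. Expanding all 8 terms:
T_{111}*u_1*v_1*w_1 = 2*4*1*-3 = -24  (running total: -24)
T_{112}*u_1*v_1*w_2 = -1*4*1*1 = -4  (running total: -28)
T_{121}*u_1*v_2*w_1 = 2*4*2*-3 = -48  (running total: -76)
T_{122}*u_1*v_2*w_2 = 2*4*2*1 = 16  (running total: -60)
T_{211}*u_2*v_1*w_1 = 0*4*1*-3 = 0  (running total: -60)
T_{212}*u_2*v_1*w_2 = -1*4*1*1 = -4  (running total: -64)
T_{221}*u_2*v_2*w_1 = -3*4*2*-3 = 72  (running total: 8)
T_{222}*u_2*v_2*w_2 = 3*4*2*1 = 24  (running total: 32)
S = 32

32


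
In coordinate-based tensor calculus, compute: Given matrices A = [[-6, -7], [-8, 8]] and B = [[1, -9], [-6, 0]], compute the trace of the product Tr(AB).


Tr(AB) = sum_i (AB)_{ii} where (AB)_{ii} = sum_k A_{ik} B_{ki}.
(AB)_{11} = -6*1 + -7*-6 = 36
(AB)_{22} = -8*-9 + 8*0 = 72
Tr(AB) = 36 + 72 = 108

108


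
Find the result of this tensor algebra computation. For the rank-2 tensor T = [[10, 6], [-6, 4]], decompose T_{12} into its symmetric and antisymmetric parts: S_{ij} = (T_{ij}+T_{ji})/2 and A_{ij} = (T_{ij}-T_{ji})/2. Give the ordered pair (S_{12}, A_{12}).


T_{12} = 6
T_{21} = -6
S_{12} = (6 + -6)/2 = 0/2 = 0
A_{12} = (6 - -6)/2 = 12/2 = 6
Check: S + A = 0 + 6 = 6 = T_{12}.

(0, 6)


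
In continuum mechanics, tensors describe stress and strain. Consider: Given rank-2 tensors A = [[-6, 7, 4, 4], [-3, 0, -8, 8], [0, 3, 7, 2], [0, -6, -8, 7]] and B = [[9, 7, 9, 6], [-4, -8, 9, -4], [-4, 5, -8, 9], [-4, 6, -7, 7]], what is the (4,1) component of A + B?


Tensor addition is component-wise: (A + B)_{ij} = A_{ij} + B_{ij}.
A_{41} = 0
B_{41} = -4
(A + B)_{41} = 0 + -4 = -4

-4


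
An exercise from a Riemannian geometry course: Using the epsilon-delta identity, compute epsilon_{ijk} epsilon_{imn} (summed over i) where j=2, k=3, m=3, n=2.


Using the identity: epsilon_{ijk} epsilon_{imn} = delta_{jm} delta_{kn} - delta_{jn} delta_{km}.
delta_{23} = 0
delta_{32} = 0
delta_{22} = 1
delta_{33} = 1
Result = 0 * 0 - 1 * 1 = 0 - 1 = -1

-1


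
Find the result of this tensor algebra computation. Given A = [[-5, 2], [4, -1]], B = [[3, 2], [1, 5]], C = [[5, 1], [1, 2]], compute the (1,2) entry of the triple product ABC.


(ABC)_{12} = sum_m (AB)_{1m} C_{m2}. First compute row 1 of AB.
(AB)_{11} = -5*3 + 2*1 = -13
(AB)_{12} = -5*2 + 2*5 = 0
Now contract with column 2 of C:
(AB)_{11} * C_{12} = -13 * 1 = -13
(AB)_{12} * C_{22} = 0 * 2 = 0
(ABC)_{12} = -13 + 0 = -13

-13


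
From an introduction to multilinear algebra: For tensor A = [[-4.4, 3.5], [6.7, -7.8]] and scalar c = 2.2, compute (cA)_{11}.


Scalar multiplication: (cA)_{ij} = c * A_{ij}.
c = 2.2
A_{11} = -4.4
(cA)_{11} = 2.2 * -4.4 = -9.68

-9.68


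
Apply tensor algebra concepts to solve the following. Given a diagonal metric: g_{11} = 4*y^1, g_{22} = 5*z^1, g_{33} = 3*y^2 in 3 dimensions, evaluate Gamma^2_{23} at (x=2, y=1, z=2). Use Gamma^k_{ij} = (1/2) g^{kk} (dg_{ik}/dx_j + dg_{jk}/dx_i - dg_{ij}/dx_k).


For a diagonal metric, Gamma^k_{ij} = (1/2) g^{kk} (dg_{ik}/dx_j + dg_{jk}/dx_i - dg_{ij}/dx_k).
The metric is diagonal, so g_{ab} = 0 for a != b.
At the given point: g_{11} = 4, g_{22} = 10, g_{33} = 3
g^{22} = 1/10
dg_{22}/dx_3 = dg_{22}/dx_3 = 5
dg_{32}/dx_2 = 0 (off-diagonal)
dg_{23}/dx_2 = 0 (off-diagonal)
Numerator = 5 + 0 - 0 = 5
Gamma^2_{23} = 5 / (2 * 10) = 1/4

1/4


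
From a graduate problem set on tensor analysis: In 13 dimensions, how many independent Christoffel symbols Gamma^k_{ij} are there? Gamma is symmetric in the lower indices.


Christoffel symbols Gamma^k_{ij} are symmetric in i,j, so there are d * d(d+1)/2 independent symbols.
d = 13
d(d+1)/2 = 13 * 14 / 2 = 91
Total = 13 * 91 = 1183

1183


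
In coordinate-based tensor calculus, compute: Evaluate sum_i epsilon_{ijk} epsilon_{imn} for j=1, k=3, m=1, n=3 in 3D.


Using the identity: epsilon_{ijk} epsilon_{imn} = delta_{jm} delta_{kn} - delta_{jn} delta_{km}.
delta_{11} = 1
delta_{33} = 1
delta_{13} = 0
delta_{31} = 0
Result = 1 * 1 - 0 * 0 = 1 - 0 = 1

1


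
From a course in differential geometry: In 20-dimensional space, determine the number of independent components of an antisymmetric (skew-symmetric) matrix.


An antisymmetric rank-2 tensor satisfies A_{ij} = -A_{ji}, so diagonal entries are zero.
The independent components are the upper-triangular entries: C(n, 2) = n(n-1)/2.
n = 20
C(20, 2) = 20 * 19 / 2 = 380 / 2 = 190

190


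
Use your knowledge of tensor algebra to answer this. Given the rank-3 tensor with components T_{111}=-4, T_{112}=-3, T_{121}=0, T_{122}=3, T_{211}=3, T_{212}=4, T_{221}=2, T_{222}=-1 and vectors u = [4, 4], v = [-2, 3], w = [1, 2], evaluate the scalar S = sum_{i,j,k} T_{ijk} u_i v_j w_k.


S = sum over i,j,k of T_{ijk} u_i v_j w_k. Expanding all 8 terms:
T_{111}*u_1*v_1*w_1 = -4*4*-2*1 = 32  (running total: 32)
T_{112}*u_1*v_1*w_2 = -3*4*-2*2 = 48  (running total: 80)
T_{121}*u_1*v_2*w_1 = 0*4*3*1 = 0  (running total: 80)
T_{122}*u_1*v_2*w_2 = 3*4*3*2 = 72  (running total: 152)
T_{211}*u_2*v_1*w_1 = 3*4*-2*1 = -24  (running total: 128)
T_{212}*u_2*v_1*w_2 = 4*4*-2*2 = -64  (running total: 64)
T_{221}*u_2*v_2*w_1 = 2*4*3*1 = 24  (running total: 88)
T_{222}*u_2*v_2*w_2 = -1*4*3*2 = -24  (running total: 64)
S = 64

64


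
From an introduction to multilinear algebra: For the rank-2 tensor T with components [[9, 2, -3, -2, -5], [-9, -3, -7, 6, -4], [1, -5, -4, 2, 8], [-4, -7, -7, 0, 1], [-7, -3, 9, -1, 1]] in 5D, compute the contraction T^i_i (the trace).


The contraction (trace) of a rank-2 tensor is the sum of its diagonal elements.
Diagonal entries: A[1,1] = 9, A[2,2] = -3, A[3,3] = -4, A[4,4] = 0, A[5,5] = 1
Tr(A) = 9 + -3 + -4 + 0 + 1 = 3

3


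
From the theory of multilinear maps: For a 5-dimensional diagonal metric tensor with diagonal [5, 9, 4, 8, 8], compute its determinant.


For a diagonal metric, the determinant is the product of diagonal entries.
Diagonal entries: 5, 9, 4, 8, 8
det(g) = 5 * 9 * 4 * 8 * 8 = 11520

11520


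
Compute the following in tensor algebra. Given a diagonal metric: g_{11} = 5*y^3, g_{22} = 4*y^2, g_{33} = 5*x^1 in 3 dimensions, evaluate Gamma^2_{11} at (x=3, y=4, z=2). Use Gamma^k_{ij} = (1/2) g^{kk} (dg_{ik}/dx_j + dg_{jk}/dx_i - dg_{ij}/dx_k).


For a diagonal metric, Gamma^k_{ij} = (1/2) g^{kk} (dg_{ik}/dx_j + dg_{jk}/dx_i - dg_{ij}/dx_k).
The metric is diagonal, so g_{ab} = 0 for a != b.
At the given point: g_{11} = 320, g_{22} = 64, g_{33} = 15
g^{22} = 1/64
dg_{12}/dx_1 = 0 (off-diagonal)
dg_{12}/dx_1 = 0 (off-diagonal)
dg_{11}/dx_2 = dg_{11}/dx_2 = 240
Numerator = 0 + 0 - 240 = -240
Gamma^2_{11} = -240 / (2 * 64) = -15/8

-15/8


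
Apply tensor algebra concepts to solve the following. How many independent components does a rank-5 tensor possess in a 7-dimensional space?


The number of components of a rank-r tensor in d dimensions is d^r.
Here d = 7 and r = 5.
7^5 = 16807

16807


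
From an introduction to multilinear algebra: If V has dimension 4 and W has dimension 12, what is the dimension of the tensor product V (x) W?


The dimension of a tensor product is the product of dimensions.
dim(V) = 4, dim(W) = 12
dim(V (x) W) = 4 * 12 = 48

48


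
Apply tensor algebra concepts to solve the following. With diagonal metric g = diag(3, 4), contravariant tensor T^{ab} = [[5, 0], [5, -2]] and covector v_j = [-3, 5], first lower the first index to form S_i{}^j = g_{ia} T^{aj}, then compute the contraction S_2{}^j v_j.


Step 1: lower the first index. For a diagonal metric, g_{ia} T^{aj} = g_{ii} T^{ij} (no sum on i).
g_{22} = 4
S_2{}^1 = 4 * T^{21} = 4 * 5 = 20
S_2{}^2 = 4 * T^{22} = 4 * -2 = -8
Step 2: contract S_2{}^j with v_j.
S_2{}^1 * v_1 = 20 * -3 = -60
S_2{}^2 * v_2 = -8 * 5 = -40
Result = -60 + -40 = -100

-100


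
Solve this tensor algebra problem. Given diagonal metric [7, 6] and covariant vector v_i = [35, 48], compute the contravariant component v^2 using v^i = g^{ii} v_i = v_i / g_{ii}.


To raise an index with a diagonal metric: v^i = v_i / g_{ii}.
For index 2: v_2 = 48, g_{22} = 6
v^2 = 48 / 6 = 8

8


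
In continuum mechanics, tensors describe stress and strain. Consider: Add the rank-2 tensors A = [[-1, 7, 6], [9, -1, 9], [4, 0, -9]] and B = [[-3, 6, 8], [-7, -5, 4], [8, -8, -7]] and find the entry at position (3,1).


Tensor addition is component-wise: (A + B)_{ij} = A_{ij} + B_{ij}.
A_{31} = 4
B_{31} = 8
(A + B)_{31} = 4 + 8 = 12

12


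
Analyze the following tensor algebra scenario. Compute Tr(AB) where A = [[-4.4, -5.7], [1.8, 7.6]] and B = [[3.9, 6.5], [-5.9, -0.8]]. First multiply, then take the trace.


Tr(AB) = sum_i (AB)_{ii} where (AB)_{ii} = sum_k A_{ik} B_{ki}.
(AB)_{11} = -4.4*3.9 + -5.7*-5.9 = 16.47
(AB)_{22} = 1.8*6.5 + 7.6*-0.8 = 5.62
Tr(AB) = 16.47 + 5.62 = 22.09

22.09


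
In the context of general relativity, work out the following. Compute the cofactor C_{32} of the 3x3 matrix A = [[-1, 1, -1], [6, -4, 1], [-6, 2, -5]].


To find cofactor C_{32}, delete row 3 and column 2.
The resulting 2x2 submatrix is: [[-1, -1], [6, 1]]
Minor M_{32} = -1*1 - -1*6
  = -1 - -6 = 5
Sign = (-1)^(3+2) = (-1)^5 = -1
Cofactor C_{32} = -1 * 5 = -5

-5


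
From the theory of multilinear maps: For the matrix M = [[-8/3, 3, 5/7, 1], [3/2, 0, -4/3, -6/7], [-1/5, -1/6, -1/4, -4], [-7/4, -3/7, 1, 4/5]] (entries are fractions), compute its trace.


The trace is the sum of diagonal entries.
Diagonal: M[1,1] = -8/3, M[2,2] = 0, M[3,3] = -1/4, M[4,4] = 4/5
Tr(M) = -8/3 + 0 + -1/4 + 4/5
Computing step by step:
After adding M[1,1]: -8/3
After adding M[2,2]: -8/3
After adding M[3,3]: -35/12
After adding M[4,4]: -127/60
Tr(M) = -127/60

-127/60


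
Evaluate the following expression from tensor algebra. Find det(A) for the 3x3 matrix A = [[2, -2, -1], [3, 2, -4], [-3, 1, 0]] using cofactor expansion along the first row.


Expanding along the first row, det(A) = a11*M_11 - a12*M_12 + a13*M_13, where M_1j is the (1,j) minor.
Minor M_11 = 2*0 - -4*1 = 4
Minor M_12 = 3*0 - -4*-3 = -12
Minor M_13 = 3*1 - 2*-3 = 9
det = 2*(4) - -2*(-12) + -1*(9)
    = 8 - 24 + -9
    = -25

-25


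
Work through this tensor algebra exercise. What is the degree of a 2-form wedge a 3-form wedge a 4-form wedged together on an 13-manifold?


The degree of a wedge product is the sum of the degrees of the individual forms.
Degrees: 2, 3, 4
Total degree = 2 + 3 + 4 = 9

9


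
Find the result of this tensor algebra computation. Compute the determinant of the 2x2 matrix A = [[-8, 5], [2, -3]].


For a 2x2 matrix [[a, b], [c, d]], det = a*d - b*c.
a = -8, b = 5, c = 2, d = -3
a*d = -8 * -3 = 24
b*c = 5 * 2 = 10
det = 24 - 10 = 14

14


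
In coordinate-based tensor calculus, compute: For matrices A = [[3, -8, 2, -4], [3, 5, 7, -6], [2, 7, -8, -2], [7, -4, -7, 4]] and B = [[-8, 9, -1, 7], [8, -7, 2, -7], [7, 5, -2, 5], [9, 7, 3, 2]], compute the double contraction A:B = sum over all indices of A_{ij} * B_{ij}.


A:B = sum over all i,j of A_{ij} * B_{ij}.
Row 1: 3*-8=-24, -8*9=-72, 2*-1=-2, -4*7=-28 => row sum = -126
Row 2: 3*8=24, 5*-7=-35, 7*2=14, -6*-7=42 => row sum = 45
Row 3: 2*7=14, 7*5=35, -8*-2=16, -2*5=-10 => row sum = 55
Row 4: 7*9=63, -4*7=-28, -7*3=-21, 4*2=8 => row sum = 22
Total = -126 + 45 + 55 + 22 = -4

-4


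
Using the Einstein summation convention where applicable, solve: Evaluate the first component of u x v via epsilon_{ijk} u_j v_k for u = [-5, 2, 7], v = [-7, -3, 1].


(u x v)_1 = sum_{j,k} epsilon_{1jk} u_j v_k. Only permutations of (1,2,3) contribute; the two non-zero terms are:
eps_{123} u_2 v_3 = 1 * 2 * 1 = 2
eps_{132} u_3 v_2 = -1 * 7 * -3 = 21
(u x v)_1 = 23

23


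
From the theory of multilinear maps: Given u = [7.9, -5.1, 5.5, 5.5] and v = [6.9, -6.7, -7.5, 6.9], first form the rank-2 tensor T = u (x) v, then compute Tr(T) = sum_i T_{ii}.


The outer product gives T_{ij} = u_i v_j.
The trace (contraction) is Tr(T) = sum_i T_{ii} = sum_i u_i v_i.
Diagonal entries:
T_{11} = u_1 * v_1 = 7.9 * 6.9 = 54.51
T_{22} = u_2 * v_2 = -5.1 * -6.7 = 34.17
T_{33} = u_3 * v_3 = 5.5 * -7.5 = -41.25
T_{44} = u_4 * v_4 = 5.5 * 6.9 = 37.95
Tr(T) = 54.51 + 34.17 + -41.25 + 37.95 = 85.38

85.38


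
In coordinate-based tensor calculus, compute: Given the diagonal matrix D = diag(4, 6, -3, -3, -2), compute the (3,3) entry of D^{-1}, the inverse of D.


For a diagonal matrix, the inverse has entries (D^{-1})_{ii} = 1/d_{ii}.
The diagonal entries are: d_{11} = 4, d_{22} = 6, d_{33} = -3, d_{44} = -3, d_{55} = -2
We need (D^{-1})_{33} = 1/d_{33} = 1/-3 = -1/3

-1/3


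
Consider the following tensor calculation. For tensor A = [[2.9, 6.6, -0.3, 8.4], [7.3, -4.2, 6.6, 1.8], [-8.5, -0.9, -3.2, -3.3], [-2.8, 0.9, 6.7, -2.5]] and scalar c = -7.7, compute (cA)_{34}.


Scalar multiplication: (cA)_{ij} = c * A_{ij}.
c = -7.7
A_{34} = -3.3
(cA)_{34} = -7.7 * -3.3 = 25.41

25.41


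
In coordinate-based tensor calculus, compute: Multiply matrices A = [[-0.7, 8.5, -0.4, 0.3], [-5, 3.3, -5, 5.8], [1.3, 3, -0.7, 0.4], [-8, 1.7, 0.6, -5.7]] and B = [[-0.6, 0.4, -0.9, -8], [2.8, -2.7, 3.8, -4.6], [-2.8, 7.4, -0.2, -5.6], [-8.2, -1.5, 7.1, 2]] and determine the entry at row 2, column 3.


(AB)_{ij} = sum_k A_{ik} B_{kj}.
For i=2, j=3:
A_{21} * B_{13} = -5 * -0.9 = 4.5
A_{22} * B_{23} = 3.3 * 3.8 = 12.54
A_{23} * B_{33} = -5 * -0.2 = 1
A_{24} * B_{43} = 5.8 * 7.1 = 41.18
Sum = 4.5 + 12.54 + 1 + 41.18 = 59.22

59.22


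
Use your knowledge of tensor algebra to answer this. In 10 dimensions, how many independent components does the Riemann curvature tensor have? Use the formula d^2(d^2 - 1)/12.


The Riemann tensor in d dimensions has d^2(d^2 - 1)/12 independent components.
d = 10, so d^2 = 100
d^2 - 1 = 99
d^2(d^2 - 1) = 100 * 99 = 9900
Divide by 12: 9900 / 12 = 825

825


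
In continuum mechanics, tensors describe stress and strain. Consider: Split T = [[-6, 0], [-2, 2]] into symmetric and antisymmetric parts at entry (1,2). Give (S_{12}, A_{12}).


T_{12} = 0
T_{21} = -2
S_{12} = (0 + -2)/2 = -2/2 = -1
A_{12} = (0 - -2)/2 = 2/2 = 1
Check: S + A = -1 + 1 = 0 = T_{12}.

(-1, 1)


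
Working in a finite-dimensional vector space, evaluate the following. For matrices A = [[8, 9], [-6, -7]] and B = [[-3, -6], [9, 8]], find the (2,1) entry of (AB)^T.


(AB)^T_{ij} = (AB)_{ji} = sum_k A_{jk} B_{ki}.
For i=2, j=1 we need (AB)_{12}:
A_{11} * B_{12} = 8 * -6 = -48
A_{12} * B_{22} = 9 * 8 = 72
Sum = -48 + 72 = 24

24


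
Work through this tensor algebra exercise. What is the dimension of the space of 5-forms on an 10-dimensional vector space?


The dimension of the space of p-forms on an n-dimensional space is C(n, p).
n = 10, p = 5
C(10, 5) = 10! / (5! * 5!) = 252

252


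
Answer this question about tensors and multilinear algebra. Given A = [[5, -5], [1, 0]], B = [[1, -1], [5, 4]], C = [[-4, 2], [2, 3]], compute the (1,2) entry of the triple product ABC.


(ABC)_{12} = sum_m (AB)_{1m} C_{m2}. First compute row 1 of AB.
(AB)_{11} = 5*1 + -5*5 = -20
(AB)_{12} = 5*-1 + -5*4 = -25
Now contract with column 2 of C:
(AB)_{11} * C_{12} = -20 * 2 = -40
(AB)_{12} * C_{22} = -25 * 3 = -75
(ABC)_{12} = -40 + -75 = -115

-115


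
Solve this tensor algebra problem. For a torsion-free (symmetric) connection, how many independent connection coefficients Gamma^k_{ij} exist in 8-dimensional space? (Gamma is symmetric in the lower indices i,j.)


Christoffel symbols Gamma^k_{ij} are symmetric in i,j, so there are d * d(d+1)/2 independent symbols.
d = 8
d(d+1)/2 = 8 * 9 / 2 = 36
Total = 8 * 36 = 288

288


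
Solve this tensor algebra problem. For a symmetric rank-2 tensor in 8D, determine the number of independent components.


A symmetric rank-2 tensor in d dimensions has d(d+1)/2 independent components.
d = 8
d(d+1)/2 = 8 * 9 / 2 = 72 / 2 = 36

36


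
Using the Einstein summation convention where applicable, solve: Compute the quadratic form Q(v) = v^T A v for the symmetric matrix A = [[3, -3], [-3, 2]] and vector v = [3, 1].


First compute Av:
(Av)_1 = 3*3 + -3*1 = 6
(Av)_2 = -3*3 + 2*1 = -7
Av = [6, -7]
Then v^T (Av) = 3*6 + 1*-7
= 18 + -7 = 11

11


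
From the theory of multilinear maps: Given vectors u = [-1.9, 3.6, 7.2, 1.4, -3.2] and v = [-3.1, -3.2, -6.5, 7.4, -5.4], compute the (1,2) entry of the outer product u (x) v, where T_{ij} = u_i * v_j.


The outer product entry T_{ij} = u_i * v_j.
We need i=1, j=2.
u_1 = -1.9, v_2 = -3.2
T_{1,2} = -1.9 * -3.2 = 6.08

6.08


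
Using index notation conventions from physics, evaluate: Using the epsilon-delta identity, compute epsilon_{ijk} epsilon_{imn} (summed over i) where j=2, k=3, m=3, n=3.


Using the identity: epsilon_{ijk} epsilon_{imn} = delta_{jm} delta_{kn} - delta_{jn} delta_{km}.
delta_{23} = 0
delta_{33} = 1
delta_{23} = 0
delta_{33} = 1
Result = 0 * 1 - 0 * 1 = 0 - 0 = 0

0


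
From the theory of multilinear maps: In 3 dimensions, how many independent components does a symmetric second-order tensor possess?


A symmetric rank-2 tensor in d dimensions has d(d+1)/2 independent components.
d = 3
d(d+1)/2 = 3 * 4 / 2 = 12 / 2 = 6

6


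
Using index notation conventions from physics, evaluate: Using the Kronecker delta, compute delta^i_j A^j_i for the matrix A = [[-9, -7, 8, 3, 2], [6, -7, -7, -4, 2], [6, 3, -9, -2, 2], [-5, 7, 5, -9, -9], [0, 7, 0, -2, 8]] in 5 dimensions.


The contraction (trace) of a rank-2 tensor is the sum of its diagonal elements.
Diagonal entries: A[1,1] = -9, A[2,2] = -7, A[3,3] = -9, A[4,4] = -9, A[5,5] = 8
Tr(A) = -9 + -7 + -9 + -9 + 8 = -26

-26


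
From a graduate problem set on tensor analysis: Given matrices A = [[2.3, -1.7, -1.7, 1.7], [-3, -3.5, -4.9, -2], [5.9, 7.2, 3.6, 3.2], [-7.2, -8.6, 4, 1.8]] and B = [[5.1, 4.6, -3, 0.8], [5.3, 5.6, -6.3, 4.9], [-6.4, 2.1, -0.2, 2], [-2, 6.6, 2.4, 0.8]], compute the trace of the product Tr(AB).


Tr(AB) = sum_i (AB)_{ii} where (AB)_{ii} = sum_k A_{ik} B_{ki}.
(AB)_{11} = 2.3*5.1 + -1.7*5.3 + -1.7*-6.4 + 1.7*-2 = 10.2
(AB)_{22} = -3*4.6 + -3.5*5.6 + -4.9*2.1 + -2*6.6 = -56.89
(AB)_{33} = 5.9*-3 + 7.2*-6.3 + 3.6*-0.2 + 3.2*2.4 = -56.1
(AB)_{44} = -7.2*0.8 + -8.6*4.9 + 4*2 + 1.8*0.8 = -38.46
Tr(AB) = 10.2 + -56.89 + -56.1 + -38.46 = -141.25

-141.25


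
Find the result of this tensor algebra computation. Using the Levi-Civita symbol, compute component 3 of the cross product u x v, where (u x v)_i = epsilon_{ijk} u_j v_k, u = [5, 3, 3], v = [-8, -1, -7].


(u x v)_3 = sum_{j,k} epsilon_{3jk} u_j v_k. Only permutations of (1,2,3) contribute; the two non-zero terms are:
eps_{312} u_1 v_2 = 1 * 5 * -1 = -5
eps_{321} u_2 v_1 = -1 * 3 * -8 = 24
(u x v)_3 = 19

19
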